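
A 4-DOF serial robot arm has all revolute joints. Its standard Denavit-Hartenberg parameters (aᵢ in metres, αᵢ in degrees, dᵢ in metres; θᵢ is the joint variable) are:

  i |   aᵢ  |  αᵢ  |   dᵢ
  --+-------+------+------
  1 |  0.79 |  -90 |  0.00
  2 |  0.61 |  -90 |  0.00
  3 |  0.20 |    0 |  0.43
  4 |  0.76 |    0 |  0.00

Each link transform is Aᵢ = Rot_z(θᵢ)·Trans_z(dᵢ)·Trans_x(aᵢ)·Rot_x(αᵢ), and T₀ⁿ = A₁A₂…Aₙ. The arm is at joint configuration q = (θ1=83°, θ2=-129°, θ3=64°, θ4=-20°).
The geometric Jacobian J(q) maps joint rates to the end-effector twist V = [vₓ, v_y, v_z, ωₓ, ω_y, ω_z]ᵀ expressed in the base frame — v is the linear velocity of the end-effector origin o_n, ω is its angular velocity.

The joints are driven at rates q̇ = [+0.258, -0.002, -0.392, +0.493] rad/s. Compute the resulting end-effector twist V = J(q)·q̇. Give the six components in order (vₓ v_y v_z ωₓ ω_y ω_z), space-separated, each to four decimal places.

-0.0460 0.1762 0.0124 0.0116 0.0777 0.3216

o_n = [0.7440, 0.2523, 1.2377]
J₁: ẑ×o_n = [-0.2523, 0.7440, 0.0000], ω = ẑ
J2: z=[-0.9925, 0.1219, 0.0000] o=[0.0963, 0.7841, 0.0000] → [0.1508, 1.2284, 0.4489, -0.9925, 0.1219, 0.0000]
J3: z=[0.0947, 0.7714, 0.6293] o=[0.0495, 0.4031, 0.4741] → [0.6839, 0.3647, -0.5500, 0.0947, 0.7714, 0.6293]
J4: z=[0.0947, 0.7714, 0.6293] o=[0.2619, 0.6581, 0.8128] → [0.5831, 0.2631, -0.4103, 0.0947, 0.7714, 0.6293]
V = J·q̇ = [-0.0460, 0.1762, 0.0124, 0.0116, 0.0777, 0.3216]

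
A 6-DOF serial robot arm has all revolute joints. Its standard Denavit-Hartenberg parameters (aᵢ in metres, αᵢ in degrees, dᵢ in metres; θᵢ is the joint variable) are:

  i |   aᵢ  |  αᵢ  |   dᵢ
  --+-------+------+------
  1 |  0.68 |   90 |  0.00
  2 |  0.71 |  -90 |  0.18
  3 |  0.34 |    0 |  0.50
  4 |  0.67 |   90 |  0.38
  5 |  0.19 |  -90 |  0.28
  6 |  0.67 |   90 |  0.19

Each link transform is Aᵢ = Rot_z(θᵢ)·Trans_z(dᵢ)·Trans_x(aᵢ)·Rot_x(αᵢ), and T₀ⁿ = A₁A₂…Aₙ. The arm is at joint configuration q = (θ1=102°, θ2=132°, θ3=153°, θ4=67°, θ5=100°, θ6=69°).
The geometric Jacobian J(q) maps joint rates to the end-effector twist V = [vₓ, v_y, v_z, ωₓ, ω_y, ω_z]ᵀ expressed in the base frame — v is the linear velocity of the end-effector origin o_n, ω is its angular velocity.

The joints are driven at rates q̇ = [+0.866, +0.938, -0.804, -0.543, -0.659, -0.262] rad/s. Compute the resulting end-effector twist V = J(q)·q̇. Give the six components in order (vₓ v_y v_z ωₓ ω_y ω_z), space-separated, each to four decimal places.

o_n = [0.6396, -0.3507, -0.6150]
J₁: ẑ×o_n = [0.3507, 0.6396, -0.0000], ω = ẑ
J2: z=[0.9781, 0.2079, 0.0000] o=[-0.1414, 0.6651, 0.0000] → [-0.1279, 0.6016, -1.1560, 0.9781, 0.2079, 0.0000]
J3: z=[0.1545, -0.7269, -0.6691] o=[0.1335, 0.2379, 0.5276] → [0.4368, -0.1621, 0.2770, 0.1545, -0.7269, -0.6691]
J4: z=[0.1545, -0.7269, -0.6691] o=[0.0176, 0.0406, -0.0321] → [0.1620, -0.3261, 0.3917, 0.1545, -0.7269, -0.6691]
J5: z=[-0.8387, 0.2614, -0.4777] o=[0.4262, 0.1898, -0.6678] → [-0.2444, -0.0577, 0.3975, -0.8387, 0.2614, -0.4777]
J6: z=[-0.5411, -0.4992, 0.6768] o=[0.2030, 0.1061, -0.9079] → [0.1629, 0.4540, 0.4650, -0.5411, -0.4992, 0.6768]
V = J·q̇ = [-0.1370, 1.3447, -1.9035, 1.4039, 1.1327, 1.9048]

-0.1370 1.3447 -1.9035 1.4039 1.1327 1.9048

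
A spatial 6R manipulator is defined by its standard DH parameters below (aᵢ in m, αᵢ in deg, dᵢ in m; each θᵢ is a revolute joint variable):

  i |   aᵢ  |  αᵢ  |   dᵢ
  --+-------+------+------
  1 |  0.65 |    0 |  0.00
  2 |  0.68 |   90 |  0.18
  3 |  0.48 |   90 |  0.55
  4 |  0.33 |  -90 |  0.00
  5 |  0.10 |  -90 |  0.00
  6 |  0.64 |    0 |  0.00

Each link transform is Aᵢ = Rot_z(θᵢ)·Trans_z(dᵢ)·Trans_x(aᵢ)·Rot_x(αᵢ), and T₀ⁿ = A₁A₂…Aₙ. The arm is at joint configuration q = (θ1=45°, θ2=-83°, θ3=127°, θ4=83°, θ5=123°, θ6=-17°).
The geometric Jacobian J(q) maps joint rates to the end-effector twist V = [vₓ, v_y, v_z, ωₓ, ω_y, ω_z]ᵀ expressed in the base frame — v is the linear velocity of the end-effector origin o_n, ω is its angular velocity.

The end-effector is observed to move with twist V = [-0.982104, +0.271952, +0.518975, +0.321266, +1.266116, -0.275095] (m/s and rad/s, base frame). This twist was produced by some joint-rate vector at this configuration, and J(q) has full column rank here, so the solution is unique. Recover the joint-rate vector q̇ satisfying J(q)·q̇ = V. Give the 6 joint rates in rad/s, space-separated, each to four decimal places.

0.1240 -0.7230 -0.6880 -0.5070 -0.6330 0.5170

o_n = [0.1661, 0.0348, 0.0500]
J₁: ẑ×o_n = [-0.0348, 0.1661, 0.0000], ω = ẑ
J2: z=[0.0000, 0.0000, 1.0000] o=[0.4596, 0.4596, 0.0000] → [0.4248, -0.2935, 0.0000, 0.0000, 0.0000, 1.0000]
J3: z=[-0.6157, -0.7880, 0.0000] o=[0.9955, 0.0410, 0.1800] → [0.1024, -0.0800, -0.6498, -0.6157, -0.7880, 0.0000]
J4: z=[0.6293, -0.4917, 0.6018] o=[0.4292, -0.2146, 0.5633] → [0.1023, 0.1647, 0.0276, 0.6293, -0.4917, 0.6018]
J5: z=[0.3957, -0.4638, -0.7927] o=[0.2085, -0.4578, 0.5955] → [0.6435, 0.2494, 0.1753, 0.3957, -0.4638, -0.7927]
J6: z=[0.9037, 0.3503, 0.2461] o=[0.1921, -0.3764, 0.5397] → [-0.2728, 0.4361, 0.3808, 0.9037, 0.3503, 0.2461]
q̇ = J⁺·V = [0.1240, -0.7230, -0.6880, -0.5070, -0.6330, 0.5170]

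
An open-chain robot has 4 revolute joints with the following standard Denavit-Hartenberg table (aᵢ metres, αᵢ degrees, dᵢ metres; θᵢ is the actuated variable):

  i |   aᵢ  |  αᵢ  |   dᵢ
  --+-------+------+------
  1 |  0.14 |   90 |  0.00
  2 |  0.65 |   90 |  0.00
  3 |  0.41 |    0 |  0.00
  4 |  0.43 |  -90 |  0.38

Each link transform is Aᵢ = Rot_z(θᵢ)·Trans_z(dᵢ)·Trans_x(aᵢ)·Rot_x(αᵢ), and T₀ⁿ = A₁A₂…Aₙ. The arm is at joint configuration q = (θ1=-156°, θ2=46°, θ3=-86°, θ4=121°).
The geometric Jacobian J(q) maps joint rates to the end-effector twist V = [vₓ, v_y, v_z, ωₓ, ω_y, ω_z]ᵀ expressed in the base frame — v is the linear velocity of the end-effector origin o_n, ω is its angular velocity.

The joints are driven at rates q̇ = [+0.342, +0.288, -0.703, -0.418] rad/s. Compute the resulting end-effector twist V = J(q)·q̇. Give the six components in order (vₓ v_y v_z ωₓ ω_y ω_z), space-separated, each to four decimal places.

o_n = [-0.9657, -0.6077, 0.4776]
J₁: ẑ×o_n = [0.6077, -0.9657, 0.0000], ω = ẑ
J2: z=[-0.4067, 0.9135, 0.0000] o=[-0.1279, -0.0569, 0.0000] → [0.4363, 0.1942, 0.9894, -0.4067, 0.9135, 0.0000]
J3: z=[-0.6571, -0.2926, -0.6947] o=[-0.5404, -0.2406, 0.4676] → [-0.2579, 0.3020, 0.1168, -0.6571, -0.2926, -0.6947]
J4: z=[-0.6571, -0.2926, -0.6947] o=[-0.3922, -0.6223, 0.4881] → [0.0132, 0.3915, -0.1774, -0.6571, -0.2926, -0.6947]
V = J·q̇ = [0.5093, -0.6503, 0.2770, 0.6195, 0.5911, 1.1207]

0.5093 -0.6503 0.2770 0.6195 0.5911 1.1207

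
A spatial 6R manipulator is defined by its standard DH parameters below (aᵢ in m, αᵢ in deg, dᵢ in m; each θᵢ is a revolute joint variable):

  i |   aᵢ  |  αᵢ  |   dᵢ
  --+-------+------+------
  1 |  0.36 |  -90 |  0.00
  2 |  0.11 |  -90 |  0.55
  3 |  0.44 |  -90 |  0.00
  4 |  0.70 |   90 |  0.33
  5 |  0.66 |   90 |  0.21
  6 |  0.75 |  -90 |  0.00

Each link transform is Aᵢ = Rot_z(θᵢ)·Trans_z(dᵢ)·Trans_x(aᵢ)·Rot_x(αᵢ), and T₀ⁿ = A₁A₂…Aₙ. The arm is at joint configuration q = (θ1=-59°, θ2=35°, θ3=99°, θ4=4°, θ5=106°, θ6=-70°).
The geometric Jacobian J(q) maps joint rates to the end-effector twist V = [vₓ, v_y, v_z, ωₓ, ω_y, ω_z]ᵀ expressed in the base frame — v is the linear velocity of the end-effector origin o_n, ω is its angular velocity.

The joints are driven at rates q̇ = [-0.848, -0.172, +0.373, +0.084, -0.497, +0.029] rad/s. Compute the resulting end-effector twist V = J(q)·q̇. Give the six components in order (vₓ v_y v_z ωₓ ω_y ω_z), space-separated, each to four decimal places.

o_n = [-0.2613, 0.2371, 1.1293]
J₁: ẑ×o_n = [-0.2371, -0.2613, 0.0000], ω = ẑ
J2: z=[0.8572, 0.5150, 0.0000] o=[0.1854, -0.3086, 0.0000] → [0.5816, -0.9680, 0.6978, 0.8572, 0.5150, 0.0000]
J3: z=[-0.2954, 0.4917, -0.8192] o=[0.7033, -0.1025, -0.0631] → [0.8645, 1.1424, 0.3739, -0.2954, 0.4917, -0.8192]
J4: z=[-0.2826, 0.7741, 0.5665] o=[0.3017, -0.2780, -0.0236] → [0.6006, 0.0069, 0.2902, -0.2826, 0.7741, 0.5665]
J5: z=[-0.3584, 0.4626, -0.8109] o=[-0.4144, -0.3251, 0.2660] → [0.8553, 0.1852, -0.2723, -0.3584, 0.4626, -0.8109]
J6: z=[-0.9332, -0.2021, 0.2971] o=[-0.5071, 0.3417, 0.4284] → [-0.1105, 0.7270, 0.1473, -0.9332, -0.2021, 0.2971]
V = J·q̇ = [0.0456, 0.7438, 0.1834, -0.1303, -0.0760, -0.6943]

0.0456 0.7438 0.1834 -0.1303 -0.0760 -0.6943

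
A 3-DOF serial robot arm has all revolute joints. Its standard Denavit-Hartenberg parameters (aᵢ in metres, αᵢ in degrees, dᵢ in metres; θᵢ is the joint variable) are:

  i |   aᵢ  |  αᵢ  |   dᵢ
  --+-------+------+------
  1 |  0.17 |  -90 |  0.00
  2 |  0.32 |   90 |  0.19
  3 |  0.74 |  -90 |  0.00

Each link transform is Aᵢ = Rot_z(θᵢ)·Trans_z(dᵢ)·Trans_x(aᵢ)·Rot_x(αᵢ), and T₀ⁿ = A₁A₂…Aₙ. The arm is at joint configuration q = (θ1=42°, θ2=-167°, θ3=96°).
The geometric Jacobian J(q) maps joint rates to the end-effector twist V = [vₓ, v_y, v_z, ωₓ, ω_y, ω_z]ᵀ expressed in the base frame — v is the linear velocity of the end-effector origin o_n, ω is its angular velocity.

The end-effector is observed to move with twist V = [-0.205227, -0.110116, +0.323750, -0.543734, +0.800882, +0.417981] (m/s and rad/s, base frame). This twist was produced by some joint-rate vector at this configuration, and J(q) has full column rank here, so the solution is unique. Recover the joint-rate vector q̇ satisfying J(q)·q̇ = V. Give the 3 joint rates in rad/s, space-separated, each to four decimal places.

o_n = [-0.6689, 0.6437, 0.0546]
J₁: ẑ×o_n = [-0.6437, -0.6689, 0.0000], ω = ẑ
J2: z=[-0.6691, 0.7431, 0.0000] o=[0.1263, 0.1138, 0.0000] → [0.0406, 0.0365, 0.2364, -0.6691, 0.7431, 0.0000]
J3: z=[-0.1672, -0.1505, -0.9744] o=[-0.2325, 0.0463, 0.0720] → [0.5847, 0.4223, -0.1656, -0.1672, -0.1505, -0.9744]
q̇ = J⁺·V = [-0.1530, 0.9590, -0.5860]

-0.1530 0.9590 -0.5860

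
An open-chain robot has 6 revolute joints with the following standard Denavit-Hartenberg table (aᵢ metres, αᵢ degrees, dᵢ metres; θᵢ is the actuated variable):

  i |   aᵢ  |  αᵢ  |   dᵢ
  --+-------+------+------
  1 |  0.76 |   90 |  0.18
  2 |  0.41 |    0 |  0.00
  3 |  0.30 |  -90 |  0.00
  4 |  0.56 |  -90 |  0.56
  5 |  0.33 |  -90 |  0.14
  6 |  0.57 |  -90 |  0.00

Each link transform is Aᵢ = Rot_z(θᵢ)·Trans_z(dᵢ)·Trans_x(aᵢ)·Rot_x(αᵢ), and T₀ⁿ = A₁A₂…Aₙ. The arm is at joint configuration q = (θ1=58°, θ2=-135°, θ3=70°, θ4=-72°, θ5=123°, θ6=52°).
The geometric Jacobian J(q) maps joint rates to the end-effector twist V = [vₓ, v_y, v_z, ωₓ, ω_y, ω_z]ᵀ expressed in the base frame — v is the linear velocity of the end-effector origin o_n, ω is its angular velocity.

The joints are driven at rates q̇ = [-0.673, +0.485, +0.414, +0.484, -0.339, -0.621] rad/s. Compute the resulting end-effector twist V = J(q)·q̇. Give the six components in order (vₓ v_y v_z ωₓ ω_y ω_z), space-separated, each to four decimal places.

o_n = [0.4918, 0.2673, -0.1730]
J₁: ẑ×o_n = [-0.2673, 0.4918, 0.0000], ω = ẑ
J2: z=[0.8480, -0.5299, 0.0000] o=[0.4027, 0.6445, 0.1800] → [0.1870, 0.2993, -0.2727, 0.8480, -0.5299, 0.0000]
J3: z=[0.8480, -0.5299, 0.0000] o=[0.2491, 0.3987, -0.1099] → [0.0334, 0.0535, 0.0172, 0.8480, -0.5299, 0.0000]
J4: z=[0.4803, 0.7686, 0.4226] o=[0.3163, 0.5062, -0.3818] → [0.2615, -0.0261, -0.2496, 0.4803, 0.7686, 0.4226]
J5: z=[-0.0491, 0.5046, -0.8619] o=[1.0757, 0.7164, -0.3020] → [-0.3220, 0.5096, 0.3167, -0.0491, 0.5046, -0.8619]
J6: z=[-0.4729, 0.7484, 0.4651] o=[0.7785, 0.6450, -0.4893] → [0.4124, 0.0163, 0.3932, -0.4729, 0.7484, 0.4651]
V = J·q̇ = [0.2641, -0.3591, -0.5975, 1.3051, -0.7402, -0.4651]

0.2641 -0.3591 -0.5975 1.3051 -0.7402 -0.4651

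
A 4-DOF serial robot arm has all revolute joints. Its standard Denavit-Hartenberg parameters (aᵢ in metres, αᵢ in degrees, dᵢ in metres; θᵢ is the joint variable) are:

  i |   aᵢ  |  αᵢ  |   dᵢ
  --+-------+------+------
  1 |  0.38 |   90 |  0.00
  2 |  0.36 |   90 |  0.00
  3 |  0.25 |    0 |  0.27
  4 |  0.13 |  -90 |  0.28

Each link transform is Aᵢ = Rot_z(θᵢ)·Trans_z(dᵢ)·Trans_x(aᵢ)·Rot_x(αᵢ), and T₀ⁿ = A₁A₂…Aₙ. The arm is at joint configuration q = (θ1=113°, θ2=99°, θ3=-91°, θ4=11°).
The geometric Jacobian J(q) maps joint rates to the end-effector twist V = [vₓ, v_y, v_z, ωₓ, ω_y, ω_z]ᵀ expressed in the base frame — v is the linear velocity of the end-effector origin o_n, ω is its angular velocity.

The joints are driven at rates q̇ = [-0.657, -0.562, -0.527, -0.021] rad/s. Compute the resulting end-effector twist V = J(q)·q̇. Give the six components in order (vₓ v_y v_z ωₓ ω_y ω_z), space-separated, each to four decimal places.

0.3030 0.7133 -0.4714 -0.3058 -0.7178 -0.7427

o_n = [-0.6856, 0.6477, 0.4596]
J₁: ẑ×o_n = [-0.6477, -0.6856, 0.0000], ω = ẑ
J2: z=[0.9205, 0.3907, 0.0000] o=[-0.1485, 0.3498, 0.0000] → [0.1796, -0.4231, 0.4841, 0.9205, 0.3907, 0.0000]
J3: z=[-0.3859, 0.9092, 0.1564] o=[-0.1265, 0.2980, 0.3556] → [0.0399, -0.0473, 0.3733, -0.3859, 0.9092, 0.1564]
J4: z=[-0.3859, 0.9092, 0.1564] o=[-0.4610, 0.4464, 0.3935] → [0.0286, -0.0096, 0.1264, -0.3859, 0.9092, 0.1564]
V = J·q̇ = [0.3030, 0.7133, -0.4714, -0.3058, -0.7178, -0.7427]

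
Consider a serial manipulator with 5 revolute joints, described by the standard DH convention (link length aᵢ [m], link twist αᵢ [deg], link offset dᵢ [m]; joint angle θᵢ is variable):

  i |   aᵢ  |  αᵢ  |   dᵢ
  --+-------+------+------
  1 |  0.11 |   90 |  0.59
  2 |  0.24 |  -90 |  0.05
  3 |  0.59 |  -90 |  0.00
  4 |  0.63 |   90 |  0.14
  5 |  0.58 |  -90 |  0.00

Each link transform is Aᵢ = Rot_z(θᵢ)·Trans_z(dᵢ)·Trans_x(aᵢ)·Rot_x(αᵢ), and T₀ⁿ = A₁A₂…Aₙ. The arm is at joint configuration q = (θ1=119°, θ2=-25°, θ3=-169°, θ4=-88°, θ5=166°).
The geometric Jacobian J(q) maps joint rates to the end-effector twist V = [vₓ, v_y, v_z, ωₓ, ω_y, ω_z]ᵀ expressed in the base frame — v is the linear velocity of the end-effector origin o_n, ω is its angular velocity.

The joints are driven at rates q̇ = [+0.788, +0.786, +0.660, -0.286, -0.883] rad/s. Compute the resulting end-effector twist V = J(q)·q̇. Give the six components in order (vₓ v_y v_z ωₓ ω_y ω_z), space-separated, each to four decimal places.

0.5294 0.9632 -0.2245 0.8649 -0.1708 1.7474

o_n = [0.4427, 0.1052, 0.7726]
J₁: ẑ×o_n = [-0.1052, 0.4427, 0.0000], ω = ẑ
J2: z=[0.8746, 0.4848, 0.0000] o=[-0.0533, 0.0962, 0.5900] → [0.0885, -0.1597, -0.2326, 0.8746, 0.4848, 0.0000]
J3: z=[-0.2049, 0.3696, 0.9063] o=[-0.1151, 0.3107, 0.4886] → [0.2912, 0.5637, -0.1641, -0.2049, 0.3696, 0.9063]
J4: z=[0.7747, 0.6272, -0.0806] o=[0.2379, -0.0938, 0.7333] → [0.0407, -0.0469, 0.0257, 0.7747, 0.6272, -0.0806]
J5: z=[-0.6050, 0.6981, -0.3830] o=[0.2305, 0.2116, 1.3018] → [-0.4102, -0.4014, -0.0837, -0.6050, 0.6981, -0.3830]
V = J·q̇ = [0.5294, 0.9632, -0.2245, 0.8649, -0.1708, 1.7474]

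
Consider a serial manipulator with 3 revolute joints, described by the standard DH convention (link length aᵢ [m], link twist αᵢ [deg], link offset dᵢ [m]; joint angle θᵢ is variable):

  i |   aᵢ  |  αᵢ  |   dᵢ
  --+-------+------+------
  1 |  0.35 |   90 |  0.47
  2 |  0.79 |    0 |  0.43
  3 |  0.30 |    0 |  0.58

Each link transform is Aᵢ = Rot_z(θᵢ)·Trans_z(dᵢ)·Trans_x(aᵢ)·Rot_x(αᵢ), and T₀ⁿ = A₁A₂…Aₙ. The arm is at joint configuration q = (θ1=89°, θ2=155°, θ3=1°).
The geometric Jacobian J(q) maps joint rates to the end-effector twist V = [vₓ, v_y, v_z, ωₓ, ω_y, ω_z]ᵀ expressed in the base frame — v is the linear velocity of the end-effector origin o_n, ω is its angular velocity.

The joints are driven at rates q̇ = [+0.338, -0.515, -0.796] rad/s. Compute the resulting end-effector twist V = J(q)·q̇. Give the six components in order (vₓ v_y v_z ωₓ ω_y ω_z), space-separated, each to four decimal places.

o_n = [0.9987, -0.6576, 0.9259]
J₁: ẑ×o_n = [0.6576, 0.9987, -0.0000], ω = ẑ
J2: z=[0.9998, -0.0175, 0.0000] o=[0.0061, 0.3499, 0.4700] → [-0.0080, -0.4558, -0.9900, 0.9998, -0.0175, 0.0000]
J3: z=[0.9998, -0.0175, 0.0000] o=[0.4235, -0.3734, 0.8039] → [-0.0021, -0.1220, -0.2741, 0.9998, -0.0175, 0.0000]
V = J·q̇ = [0.2281, 0.6694, 0.7280, -1.3108, 0.0229, 0.3380]

0.2281 0.6694 0.7280 -1.3108 0.0229 0.3380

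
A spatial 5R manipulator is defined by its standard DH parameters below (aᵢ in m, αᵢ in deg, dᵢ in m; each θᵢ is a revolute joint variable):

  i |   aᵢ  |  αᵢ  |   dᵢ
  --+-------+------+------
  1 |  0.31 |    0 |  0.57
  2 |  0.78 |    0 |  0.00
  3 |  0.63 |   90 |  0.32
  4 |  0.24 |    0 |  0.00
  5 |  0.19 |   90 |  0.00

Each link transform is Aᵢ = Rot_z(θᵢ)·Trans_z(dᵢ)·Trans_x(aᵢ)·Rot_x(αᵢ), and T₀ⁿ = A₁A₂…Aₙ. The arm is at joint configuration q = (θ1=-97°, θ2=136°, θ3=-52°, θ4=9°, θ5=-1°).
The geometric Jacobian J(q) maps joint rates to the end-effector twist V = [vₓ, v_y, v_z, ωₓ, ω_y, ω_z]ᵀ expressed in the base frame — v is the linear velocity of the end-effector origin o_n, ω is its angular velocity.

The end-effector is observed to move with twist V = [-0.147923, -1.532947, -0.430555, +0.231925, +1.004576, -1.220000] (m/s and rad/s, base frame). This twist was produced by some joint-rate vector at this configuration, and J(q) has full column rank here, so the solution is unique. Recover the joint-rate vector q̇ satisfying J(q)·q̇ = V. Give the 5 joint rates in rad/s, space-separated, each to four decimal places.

o_n = [1.5965, -0.0542, 0.9540]
J₁: ẑ×o_n = [0.0542, 1.5965, -0.0000], ω = ẑ
J2: z=[0.0000, 0.0000, 1.0000] o=[-0.0378, -0.3077, 0.5700] → [-0.2535, 1.6343, 0.0000, 0.0000, 0.0000, 1.0000]
J3: z=[0.0000, 0.0000, 1.0000] o=[0.5684, 0.1832, 0.5700] → [0.2374, 1.0282, -0.0000, 0.0000, 0.0000, 1.0000]
J4: z=[-0.2250, -0.9744, 0.0000] o=[1.1822, 0.0415, 0.8900] → [-0.0623, 0.0144, 0.4252, -0.2250, -0.9744, 0.0000]
J5: z=[-0.2250, -0.9744, 0.0000] o=[1.4132, -0.0119, 0.9275] → [-0.0258, 0.0059, 0.1882, -0.2250, -0.9744, 0.0000]
q̇ = J⁺·V = [-0.4880, 0.0220, -0.7540, -0.9980, -0.0330]

-0.4880 0.0220 -0.7540 -0.9980 -0.0330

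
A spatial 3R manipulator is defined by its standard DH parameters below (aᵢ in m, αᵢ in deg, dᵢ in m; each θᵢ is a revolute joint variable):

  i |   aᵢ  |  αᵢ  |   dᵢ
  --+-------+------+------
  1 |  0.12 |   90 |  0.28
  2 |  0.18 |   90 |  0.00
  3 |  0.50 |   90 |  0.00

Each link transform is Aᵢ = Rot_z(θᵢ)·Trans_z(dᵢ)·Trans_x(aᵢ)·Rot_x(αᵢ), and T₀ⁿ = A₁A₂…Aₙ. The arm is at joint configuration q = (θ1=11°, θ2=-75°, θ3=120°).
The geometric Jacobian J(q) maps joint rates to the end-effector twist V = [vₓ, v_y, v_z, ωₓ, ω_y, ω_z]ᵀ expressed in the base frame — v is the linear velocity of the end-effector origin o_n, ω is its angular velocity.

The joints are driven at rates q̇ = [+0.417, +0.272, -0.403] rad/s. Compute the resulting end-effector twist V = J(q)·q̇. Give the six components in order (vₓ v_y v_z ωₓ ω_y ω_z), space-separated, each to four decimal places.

o_n = [0.1826, -0.4056, 0.3476]
J₁: ẑ×o_n = [0.4056, 0.1826, -0.0000], ω = ẑ
J2: z=[0.1908, -0.9816, 0.0000] o=[0.1178, 0.0229, 0.2800] → [-0.0664, -0.0129, -0.0181, 0.1908, -0.9816, 0.0000]
J3: z=[-0.9482, -0.1843, -0.2588] o=[0.1635, 0.0318, 0.1061] → [-0.1577, 0.2240, 0.4183, -0.9482, -0.1843, -0.2588]
V = J·q̇ = [0.2146, -0.0176, -0.1735, 0.4340, -0.1927, 0.5213]

0.2146 -0.0176 -0.1735 0.4340 -0.1927 0.5213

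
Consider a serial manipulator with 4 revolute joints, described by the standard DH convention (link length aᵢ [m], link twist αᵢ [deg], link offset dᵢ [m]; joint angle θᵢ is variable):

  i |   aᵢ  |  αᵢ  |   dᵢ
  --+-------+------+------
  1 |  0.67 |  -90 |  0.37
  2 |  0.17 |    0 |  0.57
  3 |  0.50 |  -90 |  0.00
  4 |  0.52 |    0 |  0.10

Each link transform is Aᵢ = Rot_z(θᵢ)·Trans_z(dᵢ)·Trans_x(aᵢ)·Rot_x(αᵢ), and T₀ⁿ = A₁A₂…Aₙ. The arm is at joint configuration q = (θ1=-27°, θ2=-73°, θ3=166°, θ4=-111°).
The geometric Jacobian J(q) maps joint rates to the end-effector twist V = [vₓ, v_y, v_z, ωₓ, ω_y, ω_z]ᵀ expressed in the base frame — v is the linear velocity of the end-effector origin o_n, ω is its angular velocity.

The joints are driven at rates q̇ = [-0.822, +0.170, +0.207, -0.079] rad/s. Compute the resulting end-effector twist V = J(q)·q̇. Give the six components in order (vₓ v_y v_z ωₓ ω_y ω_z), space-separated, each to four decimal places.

o_n = [1.0168, 0.6665, 0.2246]
J₁: ẑ×o_n = [-0.6665, 1.0168, 0.0000], ω = ẑ
J2: z=[0.4540, 0.8910, 0.0000] o=[0.5970, -0.3042, 0.3700] → [-0.1296, 0.0660, 0.0666, 0.4540, 0.8910, 0.0000]
J3: z=[0.4540, 0.8910, 0.0000] o=[0.9000, 0.1811, 0.5326] → [-0.2744, 0.1398, 0.1163, 0.4540, 0.8910, 0.0000]
J4: z=[-0.8898, 0.4534, 0.0523] o=[0.8767, 0.1930, 0.0333] → [0.0620, 0.1776, -0.4848, -0.8898, 0.4534, 0.0523]
V = J·q̇ = [0.4641, -0.8097, 0.0737, 0.2414, 0.3001, -0.8261]

0.4641 -0.8097 0.0737 0.2414 0.3001 -0.8261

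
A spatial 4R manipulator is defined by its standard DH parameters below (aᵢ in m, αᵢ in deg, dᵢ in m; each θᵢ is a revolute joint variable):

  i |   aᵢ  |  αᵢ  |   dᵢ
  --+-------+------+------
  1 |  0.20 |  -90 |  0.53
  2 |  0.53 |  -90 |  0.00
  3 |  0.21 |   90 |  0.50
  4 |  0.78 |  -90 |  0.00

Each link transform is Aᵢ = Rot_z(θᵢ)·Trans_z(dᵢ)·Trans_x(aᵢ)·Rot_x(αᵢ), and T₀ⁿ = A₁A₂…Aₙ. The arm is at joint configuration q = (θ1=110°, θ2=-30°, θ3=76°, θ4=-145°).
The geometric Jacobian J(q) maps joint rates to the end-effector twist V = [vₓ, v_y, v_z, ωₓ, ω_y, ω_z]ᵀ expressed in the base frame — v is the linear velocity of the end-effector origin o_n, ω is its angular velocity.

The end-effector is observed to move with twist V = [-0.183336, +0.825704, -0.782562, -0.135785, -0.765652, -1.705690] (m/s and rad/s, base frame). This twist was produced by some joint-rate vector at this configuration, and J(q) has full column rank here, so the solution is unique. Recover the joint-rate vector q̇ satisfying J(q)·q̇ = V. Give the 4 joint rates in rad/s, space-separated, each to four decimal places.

-0.9580 0.6280 0.3110 -0.9860

o_n = [-0.5947, 0.4172, 0.6976]
J₁: ẑ×o_n = [-0.4172, -0.5947, 0.0000], ω = ẑ
J2: z=[-0.9397, -0.3420, 0.0000] o=[-0.0684, 0.1879, 0.5300] → [-0.0573, 0.1574, -0.3954, -0.9397, -0.3420, 0.0000]
J3: z=[-0.1710, 0.4698, -0.8660] o=[-0.2254, 0.6193, 0.7950] → [-0.2208, 0.3032, 0.2081, -0.1710, 0.4698, -0.8660]
J4: z=[-0.5147, 0.7069, 0.4851] o=[-0.1345, 0.9652, 0.3874] → [0.4851, -0.0637, 0.6075, -0.5147, 0.7069, 0.4851]
q̇ = J⁺·V = [-0.9580, 0.6280, 0.3110, -0.9860]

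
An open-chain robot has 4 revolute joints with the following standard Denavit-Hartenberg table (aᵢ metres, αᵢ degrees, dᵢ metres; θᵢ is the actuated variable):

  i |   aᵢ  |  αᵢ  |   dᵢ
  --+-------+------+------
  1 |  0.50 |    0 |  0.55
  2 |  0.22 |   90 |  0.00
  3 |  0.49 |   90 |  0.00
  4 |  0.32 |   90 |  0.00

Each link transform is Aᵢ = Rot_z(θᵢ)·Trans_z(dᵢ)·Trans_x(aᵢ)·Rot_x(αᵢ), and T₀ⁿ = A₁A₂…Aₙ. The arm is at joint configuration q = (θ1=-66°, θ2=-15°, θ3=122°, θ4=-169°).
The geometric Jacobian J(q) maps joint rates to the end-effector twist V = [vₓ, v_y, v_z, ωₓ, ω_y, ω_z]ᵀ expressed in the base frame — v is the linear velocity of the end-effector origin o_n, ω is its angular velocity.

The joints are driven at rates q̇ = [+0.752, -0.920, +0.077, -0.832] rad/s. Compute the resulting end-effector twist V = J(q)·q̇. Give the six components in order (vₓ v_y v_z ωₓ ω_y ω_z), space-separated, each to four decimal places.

o_n = [0.2835, -0.5725, 0.6992]
J₁: ẑ×o_n = [0.5725, 0.2835, -0.0000], ω = ẑ
J2: z=[0.0000, 0.0000, 1.0000] o=[0.2034, -0.4568, 0.5500] → [0.1157, 0.0801, -0.0000, 0.0000, 0.0000, 1.0000]
J3: z=[-0.9877, -0.1564, 0.0000] o=[0.2378, -0.6741, 0.5500] → [-0.0233, 0.1473, -0.0932, -0.9877, -0.1564, 0.0000]
J4: z=[0.1327, -0.8376, 0.5299] o=[0.1972, -0.4176, 0.9655] → [0.3052, 0.0811, 0.0518, 0.1327, -0.8376, 0.5299]
V = J·q̇ = [0.0683, 0.0833, -0.0503, -0.1864, 0.6848, -0.6089]

0.0683 0.0833 -0.0503 -0.1864 0.6848 -0.6089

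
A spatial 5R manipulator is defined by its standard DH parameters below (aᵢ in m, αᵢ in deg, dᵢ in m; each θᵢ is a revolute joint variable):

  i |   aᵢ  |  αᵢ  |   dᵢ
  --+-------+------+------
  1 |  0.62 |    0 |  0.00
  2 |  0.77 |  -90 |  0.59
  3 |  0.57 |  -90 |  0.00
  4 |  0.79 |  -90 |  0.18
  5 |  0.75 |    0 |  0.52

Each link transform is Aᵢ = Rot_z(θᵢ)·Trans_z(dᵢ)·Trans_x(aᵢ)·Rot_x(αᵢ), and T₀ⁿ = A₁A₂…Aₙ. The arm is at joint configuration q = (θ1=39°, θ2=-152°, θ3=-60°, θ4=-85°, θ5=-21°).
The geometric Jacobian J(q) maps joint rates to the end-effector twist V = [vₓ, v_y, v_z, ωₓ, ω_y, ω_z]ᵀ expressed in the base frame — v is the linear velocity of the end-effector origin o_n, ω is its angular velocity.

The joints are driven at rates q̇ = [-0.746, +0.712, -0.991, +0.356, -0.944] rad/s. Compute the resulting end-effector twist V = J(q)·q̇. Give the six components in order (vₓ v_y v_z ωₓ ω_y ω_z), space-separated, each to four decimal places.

-0.2263 -0.1872 1.0827 -0.7732 0.5041 -1.0264

o_n = [1.1160, -1.7992, 1.4203]
J₁: ẑ×o_n = [1.7992, 1.1160, -0.0000], ω = ẑ
J2: z=[0.0000, 0.0000, 1.0000] o=[0.4818, 0.3902, 0.0000] → [2.1894, 0.6341, -0.0000, 0.0000, 0.0000, 1.0000]
J3: z=[0.9205, -0.3907, 0.0000] o=[0.1810, -0.3186, 0.5900] → [-0.3244, -0.7643, -0.9976, 0.9205, -0.3907, 0.0000]
J4: z=[-0.3384, -0.7972, -0.5000] o=[0.0696, -0.5810, 1.0836] → [-0.8776, -0.4092, 1.2464, -0.3384, -0.7972, -0.5000]
J5: z=[-0.2748, -0.4244, 0.8627] o=[0.7197, -1.0636, 1.0533] → [0.4788, 0.4428, 0.3704, -0.2748, -0.4244, 0.8627]
V = J·q̇ = [-0.2263, -0.1872, 1.0827, -0.7732, 0.5041, -1.0264]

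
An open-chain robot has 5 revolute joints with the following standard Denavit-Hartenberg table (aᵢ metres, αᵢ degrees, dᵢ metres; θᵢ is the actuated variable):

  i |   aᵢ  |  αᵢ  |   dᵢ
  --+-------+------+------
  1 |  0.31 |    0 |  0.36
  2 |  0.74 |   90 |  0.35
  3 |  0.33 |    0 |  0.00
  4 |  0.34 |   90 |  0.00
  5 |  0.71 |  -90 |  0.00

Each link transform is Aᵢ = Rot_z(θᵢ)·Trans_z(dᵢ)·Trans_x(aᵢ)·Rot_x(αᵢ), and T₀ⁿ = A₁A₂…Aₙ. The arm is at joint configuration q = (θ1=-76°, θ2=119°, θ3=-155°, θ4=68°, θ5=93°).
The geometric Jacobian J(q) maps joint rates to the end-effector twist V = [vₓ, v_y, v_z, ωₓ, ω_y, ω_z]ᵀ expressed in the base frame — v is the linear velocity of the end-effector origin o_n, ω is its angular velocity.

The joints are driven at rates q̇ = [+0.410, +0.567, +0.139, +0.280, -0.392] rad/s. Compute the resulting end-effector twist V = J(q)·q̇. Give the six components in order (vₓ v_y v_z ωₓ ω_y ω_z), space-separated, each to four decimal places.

0.4530 0.9285 -0.3125 0.5721 -0.0395 0.9975

o_n = [0.8926, -0.5078, 0.2681]
J₁: ẑ×o_n = [0.5078, 0.8926, -0.0000], ω = ẑ
J2: z=[0.0000, 0.0000, 1.0000] o=[0.0750, -0.3008, 0.3600] → [0.2070, 0.8176, -0.0000, 0.0000, 0.0000, 1.0000]
J3: z=[0.6820, -0.7314, 0.0000] o=[0.6162, 0.2039, 0.7100] → [0.3232, 0.3014, -0.2832, 0.6820, -0.7314, 0.0000]
J4: z=[0.6820, -0.7314, 0.0000] o=[0.3975, -0.0001, 0.5705] → [0.2212, 0.2063, 0.0158, 0.6820, -0.7314, 0.0000]
J5: z=[-0.7304, -0.6811, -0.0523] o=[0.4105, 0.0120, 0.2310] → [-0.0525, 0.0019, 0.7081, -0.7304, -0.6811, -0.0523]
V = J·q̇ = [0.4530, 0.9285, -0.3125, 0.5721, -0.0395, 0.9975]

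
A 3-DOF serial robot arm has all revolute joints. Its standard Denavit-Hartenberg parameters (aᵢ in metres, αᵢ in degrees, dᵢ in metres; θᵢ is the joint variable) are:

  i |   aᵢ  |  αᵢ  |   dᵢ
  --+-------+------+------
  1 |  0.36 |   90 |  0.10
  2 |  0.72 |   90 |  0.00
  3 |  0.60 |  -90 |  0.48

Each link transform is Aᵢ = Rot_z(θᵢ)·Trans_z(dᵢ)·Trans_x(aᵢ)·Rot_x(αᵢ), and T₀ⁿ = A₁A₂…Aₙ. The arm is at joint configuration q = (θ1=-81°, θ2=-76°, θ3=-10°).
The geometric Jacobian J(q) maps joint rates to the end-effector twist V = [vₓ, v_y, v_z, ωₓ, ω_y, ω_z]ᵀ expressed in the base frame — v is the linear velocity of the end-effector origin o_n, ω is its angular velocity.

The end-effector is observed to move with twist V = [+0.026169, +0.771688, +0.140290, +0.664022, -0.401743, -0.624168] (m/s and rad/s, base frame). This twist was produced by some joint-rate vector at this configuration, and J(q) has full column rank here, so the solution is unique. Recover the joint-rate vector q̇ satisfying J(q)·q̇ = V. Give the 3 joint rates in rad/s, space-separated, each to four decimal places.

-0.7490 -0.5930 -0.5160

o_n = [0.1360, -0.1925, -1.2881]
J₁: ẑ×o_n = [0.1925, 0.1360, -0.0000], ω = ẑ
J2: z=[-0.9877, -0.1564, 0.0000] o=[0.0563, -0.3556, 0.1000] → [0.2171, -1.3710, -0.1486, -0.9877, -0.1564, 0.0000]
J3: z=[-0.1518, 0.9583, -0.2419] o=[0.0836, -0.5276, -0.5986] → [-0.5797, -0.1173, -0.1011, -0.1518, 0.9583, -0.2419]
q̇ = J⁺·V = [-0.7490, -0.5930, -0.5160]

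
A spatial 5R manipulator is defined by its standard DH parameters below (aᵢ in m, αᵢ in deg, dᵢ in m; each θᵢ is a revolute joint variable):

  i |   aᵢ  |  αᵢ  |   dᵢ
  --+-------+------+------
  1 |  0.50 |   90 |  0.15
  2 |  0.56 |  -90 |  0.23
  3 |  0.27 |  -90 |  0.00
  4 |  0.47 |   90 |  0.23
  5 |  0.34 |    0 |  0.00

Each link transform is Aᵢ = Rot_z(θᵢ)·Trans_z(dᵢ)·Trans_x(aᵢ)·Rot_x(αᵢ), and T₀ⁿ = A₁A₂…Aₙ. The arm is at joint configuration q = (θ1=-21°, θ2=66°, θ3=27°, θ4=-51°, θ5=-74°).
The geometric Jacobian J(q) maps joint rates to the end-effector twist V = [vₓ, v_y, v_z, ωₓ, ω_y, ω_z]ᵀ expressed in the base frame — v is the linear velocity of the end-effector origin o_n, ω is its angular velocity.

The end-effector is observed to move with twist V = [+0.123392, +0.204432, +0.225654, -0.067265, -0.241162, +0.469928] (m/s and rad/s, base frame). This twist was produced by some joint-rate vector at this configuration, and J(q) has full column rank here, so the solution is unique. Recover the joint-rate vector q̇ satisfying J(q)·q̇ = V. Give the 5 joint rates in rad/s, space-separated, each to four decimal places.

o_n = [0.5222, -0.2354, 1.3885]
J₁: ẑ×o_n = [0.2354, 0.5222, -0.0000], ω = ẑ
J2: z=[-0.3584, -0.9336, 0.0000] o=[0.4668, -0.1792, 0.1500] → [-1.1562, 0.4438, 0.0719, -0.3584, -0.9336, 0.0000]
J3: z=[-0.8529, 0.3274, 0.4067] o=[0.5970, -0.4755, 0.6616] → [0.1403, 0.5895, -0.1803, -0.8529, 0.3274, 0.4067]
J4: z=[0.1469, 0.8980, -0.4147] o=[0.7323, -0.3962, 0.8814] → [0.5221, 0.0126, 0.2123, 0.1469, 0.8980, -0.4147]
J5: z=[-0.9261, -0.0224, -0.3766] o=[0.6028, 0.0169, 1.1753] → [-0.0998, 0.2278, 0.2319, -0.9261, -0.0224, -0.3766]
q̇ = J⁺·V = [0.9110, -0.1240, -0.6220, -0.1540, 0.6690]

0.9110 -0.1240 -0.6220 -0.1540 0.6690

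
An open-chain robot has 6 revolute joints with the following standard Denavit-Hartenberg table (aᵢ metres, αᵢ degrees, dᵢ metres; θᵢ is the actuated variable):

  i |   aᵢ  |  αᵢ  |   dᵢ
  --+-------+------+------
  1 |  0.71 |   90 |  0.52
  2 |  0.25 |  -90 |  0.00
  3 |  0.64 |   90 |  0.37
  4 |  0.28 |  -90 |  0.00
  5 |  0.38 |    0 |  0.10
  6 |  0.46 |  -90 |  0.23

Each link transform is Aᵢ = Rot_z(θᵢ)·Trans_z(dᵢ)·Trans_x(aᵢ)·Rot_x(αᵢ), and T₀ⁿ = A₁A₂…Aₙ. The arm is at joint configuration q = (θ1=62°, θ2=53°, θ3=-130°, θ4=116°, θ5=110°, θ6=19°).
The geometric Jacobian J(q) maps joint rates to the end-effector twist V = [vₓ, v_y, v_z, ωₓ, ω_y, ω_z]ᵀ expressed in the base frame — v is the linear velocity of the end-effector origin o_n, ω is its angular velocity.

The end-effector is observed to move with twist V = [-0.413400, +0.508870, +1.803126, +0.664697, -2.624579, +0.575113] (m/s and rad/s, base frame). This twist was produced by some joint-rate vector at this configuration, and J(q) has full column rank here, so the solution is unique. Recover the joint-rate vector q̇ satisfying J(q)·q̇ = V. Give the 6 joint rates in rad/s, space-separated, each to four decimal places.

0.4980 0.5320 0.8080 0.0500 -0.9270 -0.9890

o_n = [1.1268, 0.4808, 1.0093]
J₁: ẑ×o_n = [-0.4808, 1.1268, 0.0000], ω = ẑ
J2: z=[0.8829, -0.4695, 0.0000] o=[0.3333, 0.6269, 0.5200] → [-0.2297, -0.4321, 0.2435, 0.8829, -0.4695, 0.0000]
J3: z=[-0.3749, -0.7052, 0.6018] o=[0.4040, 0.7597, 0.7197] → [-0.0364, 0.5436, 0.6143, -0.3749, -0.7052, 0.6018]
J4: z=[-0.7840, -0.1053, -0.6118] o=[0.5819, 0.0501, 0.6138] → [0.2219, -0.0233, -0.2803, -0.7840, -0.1053, -0.6118]
J5: z=[-0.2803, 0.9393, 0.1976] o=[0.4268, -0.0413, 0.8282] → [0.0669, 0.1891, -0.8039, -0.2803, 0.9393, 0.1976]
J6: z=[-0.2803, 0.9393, 0.1976] o=[0.7507, 0.1326, 0.9669] → [-0.0289, 0.0862, -0.4509, -0.2803, 0.9393, 0.1976]
q̇ = J⁺·V = [0.4980, 0.5320, 0.8080, 0.0500, -0.9270, -0.9890]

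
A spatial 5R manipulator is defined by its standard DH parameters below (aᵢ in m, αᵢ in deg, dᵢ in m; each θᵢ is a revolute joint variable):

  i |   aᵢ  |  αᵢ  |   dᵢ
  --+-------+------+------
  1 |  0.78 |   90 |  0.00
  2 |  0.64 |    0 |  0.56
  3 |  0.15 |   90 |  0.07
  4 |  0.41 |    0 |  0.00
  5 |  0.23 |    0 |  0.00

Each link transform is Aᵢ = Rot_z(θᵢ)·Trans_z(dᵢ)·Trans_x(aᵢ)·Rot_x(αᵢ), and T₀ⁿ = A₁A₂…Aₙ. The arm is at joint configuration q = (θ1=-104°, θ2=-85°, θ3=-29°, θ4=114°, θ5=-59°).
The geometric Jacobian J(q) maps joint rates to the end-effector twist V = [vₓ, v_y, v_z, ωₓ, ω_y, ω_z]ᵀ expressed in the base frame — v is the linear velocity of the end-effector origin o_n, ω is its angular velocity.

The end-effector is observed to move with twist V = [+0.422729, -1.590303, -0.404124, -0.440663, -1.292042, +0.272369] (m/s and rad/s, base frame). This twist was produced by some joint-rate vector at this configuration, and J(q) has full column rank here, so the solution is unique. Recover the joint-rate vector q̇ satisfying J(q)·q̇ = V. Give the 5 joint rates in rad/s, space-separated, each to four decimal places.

0.8780 0.9120 -0.7970 -0.5650 -0.9240

o_n = [-1.3484, -0.4769, -0.7428]
J₁: ẑ×o_n = [0.4769, -1.3484, 0.0000], ω = ẑ
J2: z=[-0.9703, 0.2419, 0.0000] o=[-0.1887, -0.7568, 0.0000] → [-0.1797, -0.7207, 0.0089, -0.9703, 0.2419, 0.0000]
J3: z=[-0.9703, 0.2419, 0.0000] o=[-0.7456, -0.6755, -0.6376] → [-0.0255, -0.1021, -0.0468, -0.9703, 0.2419, 0.0000]
J4: z=[0.2210, 0.8864, 0.4067] o=[-0.7987, -0.5993, -0.7746] → [-0.0216, -0.2306, 0.5143, 0.2210, 0.8864, 0.4067]
J5: z=[0.2210, 0.8864, 0.4067] o=[-1.1786, -0.5745, -0.6223] → [-0.1465, -0.0424, 0.1721, 0.2210, 0.8864, 0.4067]
q̇ = J⁺·V = [0.8780, 0.9120, -0.7970, -0.5650, -0.9240]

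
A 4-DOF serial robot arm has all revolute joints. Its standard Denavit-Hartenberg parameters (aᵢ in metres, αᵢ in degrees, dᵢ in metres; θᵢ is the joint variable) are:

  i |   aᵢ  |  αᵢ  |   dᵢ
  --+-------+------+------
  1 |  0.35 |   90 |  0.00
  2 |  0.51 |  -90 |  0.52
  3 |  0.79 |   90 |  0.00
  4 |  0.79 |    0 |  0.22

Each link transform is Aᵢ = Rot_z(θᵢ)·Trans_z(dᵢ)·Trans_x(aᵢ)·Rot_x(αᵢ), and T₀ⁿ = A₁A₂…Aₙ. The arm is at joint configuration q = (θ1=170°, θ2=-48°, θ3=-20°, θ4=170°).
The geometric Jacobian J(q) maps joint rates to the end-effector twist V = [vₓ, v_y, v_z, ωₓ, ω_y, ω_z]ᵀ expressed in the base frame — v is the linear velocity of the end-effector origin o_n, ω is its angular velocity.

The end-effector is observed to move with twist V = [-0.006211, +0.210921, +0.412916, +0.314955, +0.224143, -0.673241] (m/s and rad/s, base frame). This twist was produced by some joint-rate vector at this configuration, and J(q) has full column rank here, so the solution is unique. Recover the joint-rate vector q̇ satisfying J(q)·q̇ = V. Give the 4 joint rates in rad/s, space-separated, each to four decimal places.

o_n = [-0.6121, 0.8500, -0.2397]
J₁: ẑ×o_n = [-0.8500, -0.6121, 0.0000], ω = ẑ
J2: z=[0.1736, 0.9848, 0.0000] o=[-0.3447, 0.0608, 0.0000] → [-0.2360, 0.0416, 0.4004, 0.1736, 0.9848, 0.0000]
J3: z=[-0.7319, 0.1290, 0.6691] o=[-0.5905, 0.6321, -0.3790] → [-0.1278, 0.0875, -0.1567, -0.7319, 0.1290, 0.6691]
J4: z=[0.3886, 0.8857, 0.2542] o=[-1.0327, 0.9845, -0.9307] → [0.6462, -0.1616, -0.4248, 0.3886, 0.8857, 0.2542]
q̇ = J⁺·V = [-0.2960, 0.5470, -0.4540, -0.2890]

-0.2960 0.5470 -0.4540 -0.2890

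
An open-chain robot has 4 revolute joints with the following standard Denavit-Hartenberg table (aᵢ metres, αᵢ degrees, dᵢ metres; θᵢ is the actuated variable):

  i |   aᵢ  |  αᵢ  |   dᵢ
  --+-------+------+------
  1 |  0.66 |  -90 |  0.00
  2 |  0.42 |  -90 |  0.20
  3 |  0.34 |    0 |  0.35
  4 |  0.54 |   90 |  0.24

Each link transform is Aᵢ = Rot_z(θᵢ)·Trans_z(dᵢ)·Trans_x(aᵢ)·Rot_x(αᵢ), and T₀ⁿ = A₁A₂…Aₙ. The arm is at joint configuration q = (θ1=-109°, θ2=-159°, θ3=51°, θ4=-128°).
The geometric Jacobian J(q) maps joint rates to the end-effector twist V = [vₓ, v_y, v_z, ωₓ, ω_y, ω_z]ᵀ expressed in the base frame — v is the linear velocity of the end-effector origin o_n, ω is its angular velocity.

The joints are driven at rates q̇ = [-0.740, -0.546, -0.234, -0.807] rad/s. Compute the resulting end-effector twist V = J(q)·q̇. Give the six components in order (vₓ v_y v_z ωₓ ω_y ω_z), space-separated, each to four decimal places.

o_n = [0.3827, -0.3075, 0.8215]
J₁: ẑ×o_n = [0.3075, 0.3827, -0.0000], ω = ẑ
J2: z=[0.9455, -0.3256, 0.0000] o=[-0.2149, -0.6240, 0.0000] → [-0.2675, -0.7768, 0.4938, 0.9455, -0.3256, 0.0000]
J3: z=[-0.1167, -0.3388, 0.9336] o=[0.1019, -0.3184, 0.1505] → [-0.2376, 0.3404, 0.0939, -0.1167, -0.3388, 0.9336]
J4: z=[-0.1167, -0.3388, 0.9336] o=[-0.1237, -0.1621, 0.5539] → [0.0451, 0.5040, 0.1886, -0.1167, -0.3388, 0.9336]
V = J·q̇ = [-0.0623, -0.3454, -0.4438, -0.3948, 0.5305, -1.7119]

-0.0623 -0.3454 -0.4438 -0.3948 0.5305 -1.7119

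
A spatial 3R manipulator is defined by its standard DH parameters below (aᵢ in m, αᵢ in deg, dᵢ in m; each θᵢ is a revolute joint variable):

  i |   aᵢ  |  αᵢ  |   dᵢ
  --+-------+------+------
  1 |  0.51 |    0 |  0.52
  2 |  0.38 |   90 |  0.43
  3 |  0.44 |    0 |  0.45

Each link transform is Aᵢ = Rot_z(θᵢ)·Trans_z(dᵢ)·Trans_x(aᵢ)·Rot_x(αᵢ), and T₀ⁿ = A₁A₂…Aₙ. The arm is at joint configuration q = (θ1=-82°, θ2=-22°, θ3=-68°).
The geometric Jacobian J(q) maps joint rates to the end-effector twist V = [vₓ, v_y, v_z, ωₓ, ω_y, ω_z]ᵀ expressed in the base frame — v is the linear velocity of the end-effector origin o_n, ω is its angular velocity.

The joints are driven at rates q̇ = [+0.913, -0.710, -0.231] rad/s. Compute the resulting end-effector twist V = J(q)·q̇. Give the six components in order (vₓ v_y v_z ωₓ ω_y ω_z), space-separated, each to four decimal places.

0.5691 0.0408 -0.0381 0.2241 -0.0559 0.2030

o_n = [-0.4975, -0.9248, 0.5420]
J₁: ẑ×o_n = [0.9248, -0.4975, 0.0000], ω = ẑ
J2: z=[0.0000, 0.0000, 1.0000] o=[0.0710, -0.5050, 0.5200] → [0.4198, -0.5684, 0.0000, 0.0000, 0.0000, 1.0000]
J3: z=[-0.9703, 0.2419, 0.0000] o=[-0.0210, -0.8737, 0.9500] → [-0.0987, -0.3958, 0.1648, -0.9703, 0.2419, 0.0000]
V = J·q̇ = [0.5691, 0.0408, -0.0381, 0.2241, -0.0559, 0.2030]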